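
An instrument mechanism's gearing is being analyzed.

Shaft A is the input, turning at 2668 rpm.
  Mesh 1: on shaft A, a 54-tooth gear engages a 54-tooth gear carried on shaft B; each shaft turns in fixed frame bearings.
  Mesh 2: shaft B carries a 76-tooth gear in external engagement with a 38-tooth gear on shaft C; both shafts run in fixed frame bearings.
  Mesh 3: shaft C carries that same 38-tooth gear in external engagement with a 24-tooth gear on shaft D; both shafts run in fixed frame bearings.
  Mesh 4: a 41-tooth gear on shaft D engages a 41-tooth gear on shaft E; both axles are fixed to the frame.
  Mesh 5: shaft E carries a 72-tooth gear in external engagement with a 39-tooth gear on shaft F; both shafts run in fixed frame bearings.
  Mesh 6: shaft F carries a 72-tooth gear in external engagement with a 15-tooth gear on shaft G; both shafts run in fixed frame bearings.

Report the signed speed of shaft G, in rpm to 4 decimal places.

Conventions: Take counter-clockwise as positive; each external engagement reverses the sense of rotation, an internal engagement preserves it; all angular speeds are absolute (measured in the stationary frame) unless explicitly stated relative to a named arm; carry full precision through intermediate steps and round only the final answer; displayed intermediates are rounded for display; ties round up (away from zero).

+74868.1846 rpm

recognized (7 fixed axles, 6 meshes): fixed-axis compound train
mesh 1 [54T→54T]: ω = 2668.0000×54/54 = 2668.0000 rpm, sense flips to −
mesh 2 [76T→38T]: ω = 2668.0000×76/38 = 5336.0000 rpm, sense flips to +
mesh 3 [38T→24T]: ω = 5336.0000×38/24 = 8448.6667 rpm, sense flips to −
mesh 4 [41T→41T]: ω = 8448.6667×41/41 = 8448.6667 rpm, sense flips to +
mesh 5 [72T→39T]: ω = 8448.6667×72/39 = 15597.5385 rpm, sense flips to −
mesh 6 [72T→15T]: ω = 15597.5385×72/15 = 74868.1846 rpm, sense flips to +
signed output speed = +74868.1846 rpm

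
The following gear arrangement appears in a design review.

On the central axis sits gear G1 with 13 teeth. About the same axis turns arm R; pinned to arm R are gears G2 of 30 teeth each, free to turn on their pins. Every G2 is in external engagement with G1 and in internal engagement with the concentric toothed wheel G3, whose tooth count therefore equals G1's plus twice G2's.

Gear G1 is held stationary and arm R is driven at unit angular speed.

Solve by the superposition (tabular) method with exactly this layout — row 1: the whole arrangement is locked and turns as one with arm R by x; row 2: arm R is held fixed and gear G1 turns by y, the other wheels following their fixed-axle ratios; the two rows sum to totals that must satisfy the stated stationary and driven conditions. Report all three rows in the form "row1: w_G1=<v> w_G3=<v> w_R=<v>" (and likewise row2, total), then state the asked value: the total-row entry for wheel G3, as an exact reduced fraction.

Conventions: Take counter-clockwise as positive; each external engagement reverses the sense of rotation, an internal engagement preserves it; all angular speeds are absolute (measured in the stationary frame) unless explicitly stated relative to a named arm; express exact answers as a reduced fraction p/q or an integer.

planetary set (13T centre, 30T on arm, 73T internal) — Willis relation
row 1: whole set turns with the arm by x
row 2 (arm held, sun turns y): ω_ring = −(13/73)·y, ω_arm = 0
boundary: total ω_sun = x + y = 0 and total ω_arm = x = 1  ⇒  y = -1, x = 1
row 2 ring = −(13/73)·(-1) = 13/73
totals (row 1 + row 2): sun 1 + (-1) = 0, ring 1 + 13/73 = 86/73, arm 1 + 0 = 1
asked cell (total, ring) = 86/73

row1: w_G1=1 w_G3=1 w_R=1
row2: w_G1=-1 w_G3=13/73 w_R=0
total: w_G1=0 w_G3=86/73 w_R=1
asked value: 86/73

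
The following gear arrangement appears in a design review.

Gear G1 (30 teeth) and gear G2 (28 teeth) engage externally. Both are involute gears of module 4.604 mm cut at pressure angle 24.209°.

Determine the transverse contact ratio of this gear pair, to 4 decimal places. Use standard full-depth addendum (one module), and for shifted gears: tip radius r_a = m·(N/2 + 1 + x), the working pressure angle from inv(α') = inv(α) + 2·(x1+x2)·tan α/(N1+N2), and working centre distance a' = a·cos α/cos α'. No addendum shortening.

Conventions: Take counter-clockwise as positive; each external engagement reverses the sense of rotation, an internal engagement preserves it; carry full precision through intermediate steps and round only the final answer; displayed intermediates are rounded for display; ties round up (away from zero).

topology: single-mesh involute geometry — m = 4.604, 30T/28T pair
base radii: r_b1 = 62.986568, r_b2 = 58.787463
tip radii: r_a1 = 73.664000, r_a2 = 69.060000
no profile shift: α' = α, a' = a
action lengths: √(r_a1²−r_b1²) = 38.197869, √(r_a2²−r_b2²) = 36.239727
base pitch p_b = π·m·cos α = 13.191876
CR = (38.197869 + 36.239727 − 133.516000·sin 24.20900°)/13.191876 = 1.492372
contact ratio ≈ 1.4924

1.4924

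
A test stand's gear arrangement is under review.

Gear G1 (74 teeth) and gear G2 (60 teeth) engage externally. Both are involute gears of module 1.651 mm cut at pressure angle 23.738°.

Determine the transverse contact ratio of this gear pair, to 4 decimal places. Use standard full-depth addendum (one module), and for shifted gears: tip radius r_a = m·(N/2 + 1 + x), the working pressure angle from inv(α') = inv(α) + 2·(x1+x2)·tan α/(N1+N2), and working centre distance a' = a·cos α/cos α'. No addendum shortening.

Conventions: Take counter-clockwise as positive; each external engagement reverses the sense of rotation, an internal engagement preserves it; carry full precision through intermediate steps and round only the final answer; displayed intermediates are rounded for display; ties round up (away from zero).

1.6135

topology: single-mesh involute geometry — m = 1.651, 74T/60T pair
base radii: r_b1 = 55.918784, r_b2 = 45.339554
tip radii: r_a1 = 62.738000, r_a2 = 51.181000
no profile shift: α' = α, a' = a
action lengths: √(r_a1²−r_b1²) = 28.445496, √(r_a2²−r_b2²) = 23.744885
base pitch p_b = π·m·cos α = 4.747947
CR = (28.445496 + 23.744885 − 110.617000·sin 23.73800°)/4.747947 = 1.613530
contact ratio ≈ 1.6135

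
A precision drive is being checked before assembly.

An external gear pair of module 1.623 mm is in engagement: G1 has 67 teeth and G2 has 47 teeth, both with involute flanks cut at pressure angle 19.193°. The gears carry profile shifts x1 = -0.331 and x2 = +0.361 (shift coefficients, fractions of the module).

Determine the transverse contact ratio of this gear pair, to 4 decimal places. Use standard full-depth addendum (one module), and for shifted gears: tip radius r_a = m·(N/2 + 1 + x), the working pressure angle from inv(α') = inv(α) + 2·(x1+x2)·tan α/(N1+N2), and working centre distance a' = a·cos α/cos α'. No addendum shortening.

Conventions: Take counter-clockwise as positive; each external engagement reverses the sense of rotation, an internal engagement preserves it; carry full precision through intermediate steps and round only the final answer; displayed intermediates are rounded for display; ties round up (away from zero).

1.7793

topology: single-mesh involute geometry — m = 1.623, 67T/47T pair
base radii: r_b1 = 51.348400, r_b2 = 36.020519
tip radii: r_a1 = 55.456287, r_a2 = 40.349403
inv(α') = inv(19.193°) + 2·(-0.331+0.361)·tan α/(67+47) = 0.01330203  ⇒  α' = 19.27921°
a' = a·cos α / cos α' = 92.5110·cos 19.193°/cos 19.27921° = 92.559585
action lengths: √(r_a1²−r_b1²) = 20.946160, √(r_a2²−r_b2²) = 18.182314
base pitch p_b = π·m·cos α = 4.815396
CR = (20.946160 + 18.182314 − 92.559585·sin 19.27921°)/4.815396 = 1.779272
contact ratio ≈ 1.7793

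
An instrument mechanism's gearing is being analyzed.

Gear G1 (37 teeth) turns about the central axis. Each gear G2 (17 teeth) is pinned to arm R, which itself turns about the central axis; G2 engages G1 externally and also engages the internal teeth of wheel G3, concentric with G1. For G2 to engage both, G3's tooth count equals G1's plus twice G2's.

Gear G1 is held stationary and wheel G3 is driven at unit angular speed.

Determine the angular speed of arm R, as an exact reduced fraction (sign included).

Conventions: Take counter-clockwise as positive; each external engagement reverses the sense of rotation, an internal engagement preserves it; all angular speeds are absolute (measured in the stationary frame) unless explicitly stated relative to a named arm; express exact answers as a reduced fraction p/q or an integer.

planetary set (37T centre, 17T on arm, 71T internal) — Willis relation
ring teeth: 37 + 2·17 = 71
37(ω_sun−ω_arm) = −71(ω_ring−ω_arm),  ω_sun = 0, ω_ring = 1
37(0−ω_arm) = −71(1−ω_arm)  ⇒  108·ω_arm = 71  ⇒  ω_arm = 71/108
exact speed ratio = 71/108

71/108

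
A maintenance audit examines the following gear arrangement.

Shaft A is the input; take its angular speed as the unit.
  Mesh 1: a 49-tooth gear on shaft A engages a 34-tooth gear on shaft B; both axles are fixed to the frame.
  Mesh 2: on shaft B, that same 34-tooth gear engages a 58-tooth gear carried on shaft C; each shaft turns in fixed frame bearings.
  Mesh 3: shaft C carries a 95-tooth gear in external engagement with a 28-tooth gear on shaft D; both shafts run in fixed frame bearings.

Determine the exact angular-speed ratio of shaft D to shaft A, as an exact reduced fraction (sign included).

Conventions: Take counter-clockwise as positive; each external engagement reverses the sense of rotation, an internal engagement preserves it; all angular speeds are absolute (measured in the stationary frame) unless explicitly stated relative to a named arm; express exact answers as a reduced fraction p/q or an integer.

-665/232

class = fixed-axis compound train [3 meshes; 3 ratios multiply, 3 sense flips]
mesh 1 [49T→34T]: running ratio 49/34, sense −
mesh 2 [34T→58T]: running ratio 49/58, sense +
mesh 3 [95T→28T]: running ratio 665/232, sense −
ω_out/ω_in = -665/232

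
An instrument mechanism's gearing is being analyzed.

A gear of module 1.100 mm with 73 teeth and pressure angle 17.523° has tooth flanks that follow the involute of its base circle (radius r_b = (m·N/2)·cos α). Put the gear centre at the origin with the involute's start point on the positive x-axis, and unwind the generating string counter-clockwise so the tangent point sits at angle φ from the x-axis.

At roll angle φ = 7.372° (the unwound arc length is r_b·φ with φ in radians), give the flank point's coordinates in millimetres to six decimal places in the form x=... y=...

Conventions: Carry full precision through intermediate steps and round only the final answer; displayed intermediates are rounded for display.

x=38.602492 y=0.027139

recognized (one wheel, involute flank): single-mesh tooth geometry, m = 1.100, N = 73
pitch radius r_p = m·N/2 = 1.100·73/2 = 40.150000
base radius r_b = r_p·cos α = 40.150000·cos 17.523° = 38.286886
roll angle φ = 7.372° = 0.12866567 rad
x = r_b·(cos φ + φ·sin φ) = 38.602492
y = r_b·(sin φ − φ·cos φ) = 0.027139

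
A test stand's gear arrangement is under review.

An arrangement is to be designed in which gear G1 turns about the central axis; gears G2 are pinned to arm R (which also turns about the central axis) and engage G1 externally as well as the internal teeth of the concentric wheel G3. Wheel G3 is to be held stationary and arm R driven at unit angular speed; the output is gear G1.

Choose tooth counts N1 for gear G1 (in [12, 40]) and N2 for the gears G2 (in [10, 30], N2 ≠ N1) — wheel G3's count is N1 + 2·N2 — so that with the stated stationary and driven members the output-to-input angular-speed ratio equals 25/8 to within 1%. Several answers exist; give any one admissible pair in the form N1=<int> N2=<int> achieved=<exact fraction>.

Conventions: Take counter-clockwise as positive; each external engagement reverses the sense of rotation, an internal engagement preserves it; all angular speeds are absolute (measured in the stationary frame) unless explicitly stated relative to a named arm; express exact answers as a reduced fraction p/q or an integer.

planetary set to be sized for 25/8 (Willis relation)
Willis with ω_ring = 0: ω_sun/ω_arm = (N1+N3)/N1; set equal to 25/8  ⇒  N3/N1 = 25/8 − 1 = 17/8
N3 = N1 + 2·N2  ⇒  N2/N1 = (N3/N1 − 1)/2 = (17/8 − 1)/2 = 9/16
smallest multiple with N1 ≥ 12 and N2 ≥ 10: k = 2  ⇒  N1 = 2·16 = 32, N2 = 2·9 = 18 (N1 ≤ 40, N2 ≤ 30, N2 ≠ N1 ✓), N3 = 32 + 2·18 = 68
check: (N1+N3)/N1 with N1 = 32, N3 = 68 gives 25/8; |achieved − target| = 0 ≤ 1/32 ✓

N1=32 N2=18 achieved=25/8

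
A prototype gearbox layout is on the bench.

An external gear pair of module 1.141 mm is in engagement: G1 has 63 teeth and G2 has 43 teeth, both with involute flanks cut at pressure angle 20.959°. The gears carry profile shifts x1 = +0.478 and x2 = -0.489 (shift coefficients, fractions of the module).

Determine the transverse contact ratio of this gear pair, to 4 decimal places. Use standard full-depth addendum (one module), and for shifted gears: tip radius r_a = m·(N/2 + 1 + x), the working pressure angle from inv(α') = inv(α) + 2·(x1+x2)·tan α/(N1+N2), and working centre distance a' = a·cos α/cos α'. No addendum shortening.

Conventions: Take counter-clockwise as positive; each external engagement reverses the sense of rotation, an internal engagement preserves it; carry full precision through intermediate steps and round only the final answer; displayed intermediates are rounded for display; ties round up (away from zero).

topology: single-mesh involute geometry — m = 1.141, 63T/43T pair
base radii: r_b1 = 33.563489, r_b2 = 22.908413
tip radii: r_a1 = 37.627898, r_a2 = 25.114551
inv(α') = inv(20.959°) + 2·(+0.478-0.489)·tan α/(63+43) = 0.01716018  ⇒  α' = 20.92790°
a' = a·cos α / cos α' = 60.4730·cos 20.959°/cos 20.92790° = 60.460440
action lengths: √(r_a1²−r_b1²) = 17.010317, √(r_a2²−r_b2²) = 10.292972
base pitch p_b = π·m·cos α = 3.347391
CR = (17.010317 + 10.292972 − 60.460440·sin 20.92790°)/3.347391 = 1.704984
contact ratio ≈ 1.7050

1.7050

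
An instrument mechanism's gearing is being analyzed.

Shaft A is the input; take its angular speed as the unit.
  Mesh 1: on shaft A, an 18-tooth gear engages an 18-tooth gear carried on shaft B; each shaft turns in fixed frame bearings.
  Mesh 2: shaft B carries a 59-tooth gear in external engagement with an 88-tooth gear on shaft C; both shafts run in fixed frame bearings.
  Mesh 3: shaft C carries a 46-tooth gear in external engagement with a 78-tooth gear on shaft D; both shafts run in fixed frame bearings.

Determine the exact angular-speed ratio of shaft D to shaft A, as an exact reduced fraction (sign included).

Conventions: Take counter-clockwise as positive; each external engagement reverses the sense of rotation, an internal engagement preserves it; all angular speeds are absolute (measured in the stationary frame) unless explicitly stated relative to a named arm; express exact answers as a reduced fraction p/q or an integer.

class = fixed-axis compound train [3 meshes; 3 ratios multiply, 3 sense flips]
mesh 1 [18T→18T]: running ratio 1, sense −
mesh 2 [59T→88T]: running ratio 59/88, sense +
mesh 3 [46T→78T]: running ratio 1357/3432, sense −
ω_out/ω_in = -1357/3432

-1357/3432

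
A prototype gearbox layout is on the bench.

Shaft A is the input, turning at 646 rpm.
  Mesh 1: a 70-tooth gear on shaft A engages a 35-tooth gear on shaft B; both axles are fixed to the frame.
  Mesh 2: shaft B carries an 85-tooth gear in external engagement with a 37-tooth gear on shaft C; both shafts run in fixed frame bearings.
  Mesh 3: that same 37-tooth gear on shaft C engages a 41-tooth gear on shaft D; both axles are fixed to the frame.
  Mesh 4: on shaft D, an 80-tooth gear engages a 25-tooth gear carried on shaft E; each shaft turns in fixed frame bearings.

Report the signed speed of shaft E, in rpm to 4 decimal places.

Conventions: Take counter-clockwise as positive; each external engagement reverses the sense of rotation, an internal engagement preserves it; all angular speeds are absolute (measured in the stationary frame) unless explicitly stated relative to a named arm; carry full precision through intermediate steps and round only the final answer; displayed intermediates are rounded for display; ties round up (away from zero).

class = fixed-axis compound train [4 meshes; 4 ratios multiply, 4 sense flips]
mesh 1 [70T→35T]: ω = 646.0000×70/35 = 1292.0000 rpm, sense flips to −
mesh 2 [85T→37T]: ω = 1292.0000×85/37 = 2968.1081 rpm, sense flips to +
mesh 3 [37T→41T]: ω = 2968.1081×37/41 = 2678.5366 rpm, sense flips to −
mesh 4 [80T→25T]: ω = 2678.5366×80/25 = 8571.3171 rpm, sense flips to +
signed output speed = +8571.3171 rpm

+8571.3171 rpm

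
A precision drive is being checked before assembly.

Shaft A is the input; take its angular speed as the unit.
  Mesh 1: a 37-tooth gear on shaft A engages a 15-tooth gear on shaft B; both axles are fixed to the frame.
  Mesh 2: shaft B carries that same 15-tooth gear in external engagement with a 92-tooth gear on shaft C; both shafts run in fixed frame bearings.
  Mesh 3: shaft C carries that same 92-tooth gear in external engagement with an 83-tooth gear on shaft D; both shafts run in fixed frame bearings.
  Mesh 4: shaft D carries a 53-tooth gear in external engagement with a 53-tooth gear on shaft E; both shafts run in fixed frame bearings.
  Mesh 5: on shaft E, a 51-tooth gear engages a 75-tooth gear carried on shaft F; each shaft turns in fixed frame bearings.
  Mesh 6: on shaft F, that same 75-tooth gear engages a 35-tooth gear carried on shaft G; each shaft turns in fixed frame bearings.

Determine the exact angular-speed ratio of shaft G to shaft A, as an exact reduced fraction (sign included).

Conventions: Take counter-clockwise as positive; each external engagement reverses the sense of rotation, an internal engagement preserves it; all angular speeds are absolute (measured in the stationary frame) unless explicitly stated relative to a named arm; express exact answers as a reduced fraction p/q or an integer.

1887/2905

class = fixed-axis compound train [6 meshes; 6 ratios multiply, 6 sense flips]
mesh 1 [37T→15T]: running ratio 37/15, sense −
mesh 2 [15T→92T]: running ratio 37/92, sense +
mesh 3 [92T→83T]: running ratio 37/83, sense −
mesh 4 [53T→53T]: running ratio 37/83, sense +
mesh 5 [51T→75T]: running ratio 629/2075, sense −
mesh 6 [75T→35T]: running ratio 1887/2905, sense +
ω_out/ω_in = 1887/2905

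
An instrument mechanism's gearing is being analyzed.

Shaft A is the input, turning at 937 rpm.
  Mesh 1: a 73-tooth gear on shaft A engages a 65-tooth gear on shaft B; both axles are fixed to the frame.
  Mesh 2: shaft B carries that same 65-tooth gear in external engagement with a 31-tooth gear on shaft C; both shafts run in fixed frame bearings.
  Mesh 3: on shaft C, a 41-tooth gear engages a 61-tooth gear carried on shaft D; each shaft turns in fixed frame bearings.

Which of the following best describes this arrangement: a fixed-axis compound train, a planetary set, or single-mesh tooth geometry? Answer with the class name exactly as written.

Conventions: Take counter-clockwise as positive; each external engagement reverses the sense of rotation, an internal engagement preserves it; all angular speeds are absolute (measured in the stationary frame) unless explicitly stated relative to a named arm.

fixed-axis compound train

3-mesh fixed-axis compound train (all bearings frame-fixed)
classification: fixed-axis compound train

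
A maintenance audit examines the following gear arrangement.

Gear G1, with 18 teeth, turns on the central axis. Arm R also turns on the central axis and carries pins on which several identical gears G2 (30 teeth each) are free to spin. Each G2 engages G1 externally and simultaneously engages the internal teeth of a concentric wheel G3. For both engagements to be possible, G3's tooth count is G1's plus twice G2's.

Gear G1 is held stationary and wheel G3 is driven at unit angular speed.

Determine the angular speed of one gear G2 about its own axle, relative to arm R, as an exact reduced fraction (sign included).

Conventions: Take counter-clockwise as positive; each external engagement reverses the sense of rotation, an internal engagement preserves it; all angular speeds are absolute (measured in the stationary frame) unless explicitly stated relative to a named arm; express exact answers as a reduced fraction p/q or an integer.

39/80

planetary set (18T centre, 30T on arm, 78T internal) — Willis relation
ring teeth: 18 + 2·30 = 78
18(ω_sun−ω_arm) = −78(ω_ring−ω_arm),  ω_sun = 0, ω_ring = 1
18(0−ω_arm) = −78(1−ω_arm)  ⇒  96·ω_arm = 78  ⇒  ω_arm = 13/16
sun–planet mesh: 18·(0−13/16) = −30·(ω_p−ω_arm)  ⇒  ω_p−ω_arm = 39/80
exact speed ratio = 39/80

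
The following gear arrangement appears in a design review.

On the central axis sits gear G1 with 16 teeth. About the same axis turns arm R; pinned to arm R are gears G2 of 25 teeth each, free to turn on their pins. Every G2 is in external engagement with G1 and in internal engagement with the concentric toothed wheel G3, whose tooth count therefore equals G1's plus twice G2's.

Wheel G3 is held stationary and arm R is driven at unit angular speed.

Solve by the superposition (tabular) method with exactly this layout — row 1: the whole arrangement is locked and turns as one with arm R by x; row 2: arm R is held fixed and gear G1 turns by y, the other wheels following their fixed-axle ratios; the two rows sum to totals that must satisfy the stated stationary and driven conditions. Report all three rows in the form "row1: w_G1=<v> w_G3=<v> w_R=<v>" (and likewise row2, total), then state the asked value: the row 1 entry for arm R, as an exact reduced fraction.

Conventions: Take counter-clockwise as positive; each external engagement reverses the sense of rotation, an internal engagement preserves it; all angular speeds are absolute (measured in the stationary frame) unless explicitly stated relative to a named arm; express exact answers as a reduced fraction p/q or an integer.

class = planetary set [G3 = 16+2·25 = 66; Willis about the carrier]
row 1 (train locked, turned with arm): all members turn x
row 2 (arm held, sun turns y): ω_ring = −(16/66)·y, ω_arm = 0
boundary: total ω_ring = x − (16/66)·y = 0 and total ω_arm = x = 1  ⇒  y = 33/8, x = 1
row 2 ring = −(16/66)·33/8 = -1
totals (row 1 + row 2): sun 1 + 33/8 = 41/8, ring 1 + (-1) = 0, arm 1 + 0 = 1
asked cell (row1, arm) = 1

row1: w_G1=1 w_G3=1 w_R=1
row2: w_G1=33/8 w_G3=-1 w_R=0
total: w_G1=41/8 w_G3=0 w_R=1
asked value: 1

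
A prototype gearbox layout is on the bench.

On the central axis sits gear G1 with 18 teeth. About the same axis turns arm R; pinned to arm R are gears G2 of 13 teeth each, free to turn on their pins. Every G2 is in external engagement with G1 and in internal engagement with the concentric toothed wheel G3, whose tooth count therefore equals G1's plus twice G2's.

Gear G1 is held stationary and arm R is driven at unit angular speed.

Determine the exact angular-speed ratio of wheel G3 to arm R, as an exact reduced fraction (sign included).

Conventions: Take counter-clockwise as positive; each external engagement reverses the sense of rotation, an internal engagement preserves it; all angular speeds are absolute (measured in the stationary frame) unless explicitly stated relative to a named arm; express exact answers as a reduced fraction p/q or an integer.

31/22

recognized (axles ride arm R): planetary set, 18/13/44 teeth
ring teeth: 18 + 2·13 = 44
18(ω_sun−ω_arm) = −44(ω_ring−ω_arm),  ω_sun = 0, ω_arm = 1
ω_ring = 1 − (18/44)(0−1) = 31/22
ω_out/ω_in = 31/22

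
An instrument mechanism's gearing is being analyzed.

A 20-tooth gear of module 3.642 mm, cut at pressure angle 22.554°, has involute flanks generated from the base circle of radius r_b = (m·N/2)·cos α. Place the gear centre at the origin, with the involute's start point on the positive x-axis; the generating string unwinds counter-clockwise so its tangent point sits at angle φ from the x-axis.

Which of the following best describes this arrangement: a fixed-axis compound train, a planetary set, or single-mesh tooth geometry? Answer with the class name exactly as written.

class = single-mesh tooth geometry [base-circle involute, m = 3.642, 20T]
classification: single-mesh tooth geometry

single-mesh tooth geometry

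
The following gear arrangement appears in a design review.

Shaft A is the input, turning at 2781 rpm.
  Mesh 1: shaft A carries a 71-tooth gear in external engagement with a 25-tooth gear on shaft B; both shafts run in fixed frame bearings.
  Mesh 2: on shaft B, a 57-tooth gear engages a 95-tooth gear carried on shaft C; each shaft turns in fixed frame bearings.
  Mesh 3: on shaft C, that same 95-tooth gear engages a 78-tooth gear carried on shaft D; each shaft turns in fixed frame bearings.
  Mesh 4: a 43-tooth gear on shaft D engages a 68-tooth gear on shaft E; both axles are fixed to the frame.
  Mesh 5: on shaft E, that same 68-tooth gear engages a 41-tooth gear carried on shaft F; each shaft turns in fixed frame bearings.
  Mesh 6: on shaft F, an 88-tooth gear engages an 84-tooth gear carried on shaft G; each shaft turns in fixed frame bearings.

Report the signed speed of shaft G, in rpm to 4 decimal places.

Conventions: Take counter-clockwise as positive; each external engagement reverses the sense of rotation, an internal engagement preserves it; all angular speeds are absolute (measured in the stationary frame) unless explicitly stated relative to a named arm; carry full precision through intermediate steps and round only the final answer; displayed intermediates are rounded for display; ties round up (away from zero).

+6341.4353 rpm

recognized (7 fixed axles, 6 meshes): fixed-axis compound train
mesh 1 [71T→25T]: ω = 2781.0000×71/25 = 7898.0400 rpm, sense flips to −
mesh 2 [57T→95T]: ω = 7898.0400×57/95 = 4738.8240 rpm, sense flips to +
mesh 3 [95T→78T]: ω = 4738.8240×95/78 = 5771.6446 rpm, sense flips to −
mesh 4 [43T→68T]: ω = 5771.6446×43/68 = 3649.7164 rpm, sense flips to +
mesh 5 [68T→41T]: ω = 3649.7164×68/41 = 6053.1883 rpm, sense flips to −
mesh 6 [88T→84T]: ω = 6053.1883×88/84 = 6341.4353 rpm, sense flips to +
signed output speed = +6341.4353 rpm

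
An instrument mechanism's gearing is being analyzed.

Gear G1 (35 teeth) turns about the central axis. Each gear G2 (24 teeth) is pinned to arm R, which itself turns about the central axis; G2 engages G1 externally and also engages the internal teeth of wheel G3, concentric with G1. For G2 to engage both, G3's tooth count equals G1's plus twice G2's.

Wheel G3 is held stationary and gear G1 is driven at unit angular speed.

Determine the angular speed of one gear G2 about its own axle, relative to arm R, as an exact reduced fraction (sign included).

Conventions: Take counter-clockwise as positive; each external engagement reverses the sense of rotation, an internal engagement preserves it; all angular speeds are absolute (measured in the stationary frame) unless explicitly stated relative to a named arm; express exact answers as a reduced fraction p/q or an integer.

recognized (axles ride arm R): planetary set, 35/24/83 teeth
ring teeth: 35 + 2·24 = 83
35(ω_sun−ω_arm) = −83(ω_ring−ω_arm),  ω_ring = 0, ω_sun = 1
35(1−ω_arm) = −83(0−ω_arm)  ⇒  118·ω_arm = 35  ⇒  ω_arm = 35/118
sun–planet mesh: 35·(1−35/118) = −24·(ω_p−ω_arm)  ⇒  ω_p−ω_arm = -2905/2832
exact speed ratio = -2905/2832

-2905/2832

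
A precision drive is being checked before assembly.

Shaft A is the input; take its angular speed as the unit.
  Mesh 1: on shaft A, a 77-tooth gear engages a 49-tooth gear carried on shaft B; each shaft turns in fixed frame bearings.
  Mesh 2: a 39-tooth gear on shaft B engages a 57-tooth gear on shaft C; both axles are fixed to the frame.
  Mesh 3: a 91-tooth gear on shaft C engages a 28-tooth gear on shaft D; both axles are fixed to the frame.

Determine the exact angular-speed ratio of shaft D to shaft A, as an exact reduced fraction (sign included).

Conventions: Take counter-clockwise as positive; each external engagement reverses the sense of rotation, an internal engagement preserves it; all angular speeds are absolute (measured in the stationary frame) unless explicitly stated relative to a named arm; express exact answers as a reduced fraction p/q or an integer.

-1859/532

class = fixed-axis compound train [3 meshes; 3 ratios multiply, 3 sense flips]
mesh 1 [77T→49T]: running ratio 11/7, sense −
mesh 2 [39T→57T]: running ratio 143/133, sense +
mesh 3 [91T→28T]: running ratio 1859/532, sense −
ω_out/ω_in = -1859/532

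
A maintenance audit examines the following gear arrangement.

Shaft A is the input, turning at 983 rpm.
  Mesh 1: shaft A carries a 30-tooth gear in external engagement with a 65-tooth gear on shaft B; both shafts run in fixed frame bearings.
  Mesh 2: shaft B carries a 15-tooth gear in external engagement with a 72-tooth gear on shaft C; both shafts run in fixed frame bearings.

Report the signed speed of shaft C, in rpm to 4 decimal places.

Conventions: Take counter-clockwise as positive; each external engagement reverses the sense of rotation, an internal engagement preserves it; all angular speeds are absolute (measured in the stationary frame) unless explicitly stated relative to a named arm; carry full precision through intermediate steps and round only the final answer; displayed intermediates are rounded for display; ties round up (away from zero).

+94.5192 rpm

2-mesh fixed-axis compound train (all bearings frame-fixed)
mesh 1 [30T→65T]: ω = 983.0000×30/65 = 453.6923 rpm, sense flips to −
mesh 2 [15T→72T]: ω = 453.6923×15/72 = 94.5192 rpm, sense flips to +
signed output speed = +94.5192 rpm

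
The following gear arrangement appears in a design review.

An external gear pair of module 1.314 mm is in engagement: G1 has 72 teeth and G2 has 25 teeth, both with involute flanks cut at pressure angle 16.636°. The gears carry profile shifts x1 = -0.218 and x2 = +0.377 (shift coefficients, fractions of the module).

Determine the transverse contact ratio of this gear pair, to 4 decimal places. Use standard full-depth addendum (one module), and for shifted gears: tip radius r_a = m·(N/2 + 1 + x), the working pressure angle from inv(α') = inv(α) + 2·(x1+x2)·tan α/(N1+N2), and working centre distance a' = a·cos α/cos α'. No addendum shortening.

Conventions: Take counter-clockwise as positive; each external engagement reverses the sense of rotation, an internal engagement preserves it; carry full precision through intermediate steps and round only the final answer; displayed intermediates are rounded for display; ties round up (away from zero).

recognized (one external pair, fixed centres): single-mesh tooth geometry, m = 1.314, N1 = 72, N2 = 25
base radii: r_b1 = 45.323991, r_b2 = 15.737497
tip radii: r_a1 = 48.331548, r_a2 = 18.234378
inv(α') = inv(16.636°) + 2·(-0.218+0.377)·tan α/(72+25) = 0.00942382  ⇒  α' = 17.24100°
a' = a·cos α / cos α' = 63.7290·cos 16.636°/cos 17.24100° = 63.934278
action lengths: √(r_a1²−r_b1²) = 16.783158, √(r_a2²−r_b2²) = 9.209980
base pitch p_b = π·m·cos α = 3.955264
CR = (16.783158 + 9.209980 − 63.934278·sin 17.24100°)/3.955264 = 1.780806
contact ratio ≈ 1.7808

1.7808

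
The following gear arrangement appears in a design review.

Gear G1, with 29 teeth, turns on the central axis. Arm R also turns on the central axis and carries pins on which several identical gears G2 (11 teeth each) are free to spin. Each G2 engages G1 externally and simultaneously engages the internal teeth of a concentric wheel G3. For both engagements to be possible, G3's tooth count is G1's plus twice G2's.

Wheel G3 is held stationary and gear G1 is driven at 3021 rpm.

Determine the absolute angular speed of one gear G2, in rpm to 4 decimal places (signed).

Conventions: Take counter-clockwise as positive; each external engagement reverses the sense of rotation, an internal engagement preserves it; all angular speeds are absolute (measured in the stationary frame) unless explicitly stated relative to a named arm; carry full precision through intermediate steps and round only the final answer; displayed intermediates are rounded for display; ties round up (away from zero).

-3982.2273 rpm

planetary set (29T centre, 11T on arm, 51T internal) — Willis relation
normalise by the input: solve with ω_sun = 1, then scale by 3021 rpm
ring teeth: 29 + 2·11 = 51
29(ω_sun−ω_arm) = −51(ω_ring−ω_arm),  ω_ring = 0, ω_sun = 1
29(1−ω_arm) = −51(0−ω_arm)  ⇒  80·ω_arm = 29  ⇒  ω_arm = 29/80
sun–planet mesh: 29·(1−29/80) = −11·(ω_p−ω_arm)  ⇒  ω_p−ω_arm = -1479/880
ω_p = 29/80 − 1479/880 = -29/22
scale: ω_p = -29/22 × 3021 rpm = -3982.2273 rpm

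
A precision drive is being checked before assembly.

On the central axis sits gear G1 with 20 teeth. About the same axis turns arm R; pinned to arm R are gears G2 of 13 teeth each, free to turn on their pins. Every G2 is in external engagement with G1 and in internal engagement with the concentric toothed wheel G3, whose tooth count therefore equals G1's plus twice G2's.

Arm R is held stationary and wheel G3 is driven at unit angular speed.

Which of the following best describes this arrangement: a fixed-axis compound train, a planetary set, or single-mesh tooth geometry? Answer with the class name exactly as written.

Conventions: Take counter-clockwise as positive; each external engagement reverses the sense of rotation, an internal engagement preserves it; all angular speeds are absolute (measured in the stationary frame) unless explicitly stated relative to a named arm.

recognized (axles ride arm R): planetary set, 20/13/46 teeth
classification: planetary set

planetary set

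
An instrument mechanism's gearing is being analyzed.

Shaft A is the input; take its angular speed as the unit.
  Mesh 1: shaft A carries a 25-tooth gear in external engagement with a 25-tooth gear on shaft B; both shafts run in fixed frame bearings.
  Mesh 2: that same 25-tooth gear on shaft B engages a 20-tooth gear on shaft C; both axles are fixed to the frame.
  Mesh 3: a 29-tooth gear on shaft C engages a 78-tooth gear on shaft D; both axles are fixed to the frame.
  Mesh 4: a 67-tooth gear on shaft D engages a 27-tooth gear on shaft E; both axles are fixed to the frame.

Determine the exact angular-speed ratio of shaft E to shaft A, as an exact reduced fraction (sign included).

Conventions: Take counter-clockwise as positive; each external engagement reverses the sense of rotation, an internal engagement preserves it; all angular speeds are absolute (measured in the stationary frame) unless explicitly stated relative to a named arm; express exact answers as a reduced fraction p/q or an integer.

9715/8424

class = fixed-axis compound train [4 meshes; 4 ratios multiply, 4 sense flips]
mesh 1 [25T→25T]: running ratio 1, sense −
mesh 2 [25T→20T]: running ratio 5/4, sense +
mesh 3 [29T→78T]: running ratio 145/312, sense −
mesh 4 [67T→27T]: running ratio 9715/8424, sense +
ω_out/ω_in = 9715/8424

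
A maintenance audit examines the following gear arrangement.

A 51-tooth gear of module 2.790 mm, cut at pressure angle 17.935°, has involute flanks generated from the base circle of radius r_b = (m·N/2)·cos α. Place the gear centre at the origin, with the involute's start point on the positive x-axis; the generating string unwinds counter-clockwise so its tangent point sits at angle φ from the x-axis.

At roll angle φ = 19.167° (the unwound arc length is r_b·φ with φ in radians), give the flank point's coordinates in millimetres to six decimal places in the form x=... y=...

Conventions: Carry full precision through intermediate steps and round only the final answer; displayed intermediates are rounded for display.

x=71.369930 y=0.835249

recognized (one wheel, involute flank): single-mesh tooth geometry, m = 2.790, N = 51
pitch radius r_p = m·N/2 = 2.790·51/2 = 71.145000
base radius r_b = r_p·cos α = 71.145000·cos 17.935° = 67.687814
roll angle φ = 19.167° = 0.33452726 rad
x = r_b·(cos φ + φ·sin φ) = 71.369930
y = r_b·(sin φ − φ·cos φ) = 0.835249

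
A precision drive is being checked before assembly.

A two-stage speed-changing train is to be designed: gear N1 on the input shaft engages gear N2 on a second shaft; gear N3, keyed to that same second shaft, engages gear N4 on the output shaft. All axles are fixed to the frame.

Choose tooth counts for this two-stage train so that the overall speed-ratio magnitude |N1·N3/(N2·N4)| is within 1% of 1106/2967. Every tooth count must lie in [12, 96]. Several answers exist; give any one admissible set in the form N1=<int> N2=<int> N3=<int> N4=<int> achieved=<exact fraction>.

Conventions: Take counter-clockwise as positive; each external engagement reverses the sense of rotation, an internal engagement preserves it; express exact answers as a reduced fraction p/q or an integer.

2-stage fixed-axis compound train for ratio 1106/2967
target = 1106/2967 in lowest terms: an exact hit needs N1·N3 = k·1106 and N2·N4 = k·2967 for one integer k, every count in [12, 96]; additionally prefer no 1:1 stage (N1 ≠ N2, N3 ≠ N4)
k = 1: N1·N3 = 1106 = 14·79, N2·N4 = 2967 = 43·69
achieved = 14·79/(43·69) = 1106/2967; |achieved − target| = 0 ≤ 553/148350 ✓

N1=14 N2=43 N3=79 N4=69 achieved=1106/2967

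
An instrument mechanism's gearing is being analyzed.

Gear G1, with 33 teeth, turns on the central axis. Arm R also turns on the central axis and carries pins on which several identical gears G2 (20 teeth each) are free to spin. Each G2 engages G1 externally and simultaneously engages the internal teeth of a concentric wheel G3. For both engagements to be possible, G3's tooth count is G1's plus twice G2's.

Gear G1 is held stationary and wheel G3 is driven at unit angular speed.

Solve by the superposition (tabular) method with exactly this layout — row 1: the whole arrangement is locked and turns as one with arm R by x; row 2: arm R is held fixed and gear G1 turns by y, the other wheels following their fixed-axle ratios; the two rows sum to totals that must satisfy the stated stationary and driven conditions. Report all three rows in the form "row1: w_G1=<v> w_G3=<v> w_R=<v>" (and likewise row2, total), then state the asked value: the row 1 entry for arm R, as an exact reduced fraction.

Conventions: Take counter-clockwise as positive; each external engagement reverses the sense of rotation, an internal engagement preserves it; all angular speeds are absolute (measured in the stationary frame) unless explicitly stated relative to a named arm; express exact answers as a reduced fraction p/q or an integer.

planetary set (33T centre, 20T on arm, 73T internal) — Willis relation
row 1: whole set turns with the arm by x
row 2: sun turns y, ring = −(33/73)·y, arm 0
boundary: total ω_sun = x + y = 0 and total ω_ring = x − (33/73)·y = 1  ⇒  y = -73/106, x = 73/106
row 2 ring = −(33/73)·(-73/106) = 33/106
totals (row 1 + row 2): sun 73/106 + (-73/106) = 0, ring 73/106 + 33/106 = 1, arm 73/106 + 0 = 73/106
asked cell (row1, arm) = 73/106

row1: w_G1=73/106 w_G3=73/106 w_R=73/106
row2: w_G1=-73/106 w_G3=33/106 w_R=0
total: w_G1=0 w_G3=1 w_R=73/106
asked value: 73/106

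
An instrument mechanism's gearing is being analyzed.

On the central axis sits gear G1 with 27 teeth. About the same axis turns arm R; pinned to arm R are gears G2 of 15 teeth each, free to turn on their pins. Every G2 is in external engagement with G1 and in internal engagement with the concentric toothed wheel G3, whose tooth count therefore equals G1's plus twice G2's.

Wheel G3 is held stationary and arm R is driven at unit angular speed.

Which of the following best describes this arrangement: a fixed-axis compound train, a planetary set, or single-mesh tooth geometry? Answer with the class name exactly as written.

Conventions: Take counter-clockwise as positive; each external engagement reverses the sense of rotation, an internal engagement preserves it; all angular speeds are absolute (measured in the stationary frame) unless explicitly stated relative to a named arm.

class = planetary set [G3 = 27+2·15 = 57; Willis about the carrier]
classification: planetary set

planetary set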